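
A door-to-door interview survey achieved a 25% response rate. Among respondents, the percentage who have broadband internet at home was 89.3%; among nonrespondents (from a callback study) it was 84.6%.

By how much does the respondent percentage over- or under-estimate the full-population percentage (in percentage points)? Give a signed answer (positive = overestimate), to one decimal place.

Nonresponse fraction = 1 − 0.25 = 0.75.
Bias = (nonresponse fraction) × (respondent percentage − nonrespondent percentage)
     = 0.75 × (89.3 − 84.6) = 0.75 × 4.7 = 3.525.

+3.5 percentage points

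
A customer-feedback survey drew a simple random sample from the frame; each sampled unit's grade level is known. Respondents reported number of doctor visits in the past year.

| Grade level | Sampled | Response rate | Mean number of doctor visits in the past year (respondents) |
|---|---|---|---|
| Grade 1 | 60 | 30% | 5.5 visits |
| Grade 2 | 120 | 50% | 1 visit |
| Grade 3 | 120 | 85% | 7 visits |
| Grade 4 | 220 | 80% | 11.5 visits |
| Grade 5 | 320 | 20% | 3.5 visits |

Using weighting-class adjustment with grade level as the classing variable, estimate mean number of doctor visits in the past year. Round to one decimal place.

Weighting each respondent by the inverse class response rate inflates each class back to its sampled size, so the class weight is n_sampled:
  Grade 1: 60 × 5.5 = 330
  Grade 2: 120 × 1 = 120
  Grade 3: 120 × 7 = 840
  Grade 4: 220 × 11.5 = 2530
  Grade 5: 320 × 3.5 = 1120
Adjusted estimate = 4940 / 840 = 5.88095 → 5.9.

5.9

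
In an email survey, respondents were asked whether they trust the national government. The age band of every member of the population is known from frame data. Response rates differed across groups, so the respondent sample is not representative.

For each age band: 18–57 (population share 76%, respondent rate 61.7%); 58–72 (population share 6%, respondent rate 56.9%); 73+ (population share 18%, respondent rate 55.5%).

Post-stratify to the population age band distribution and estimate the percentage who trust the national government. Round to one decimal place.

60.3%

Weight each group's respondent value by its population share:
  18–57: 0.76 × 61.7 = 46.892
  58–72: 0.06 × 56.9 = 3.414
  73+: 0.18 × 55.5 = 9.99
Post-stratified estimate = 60.296 → 60.3%.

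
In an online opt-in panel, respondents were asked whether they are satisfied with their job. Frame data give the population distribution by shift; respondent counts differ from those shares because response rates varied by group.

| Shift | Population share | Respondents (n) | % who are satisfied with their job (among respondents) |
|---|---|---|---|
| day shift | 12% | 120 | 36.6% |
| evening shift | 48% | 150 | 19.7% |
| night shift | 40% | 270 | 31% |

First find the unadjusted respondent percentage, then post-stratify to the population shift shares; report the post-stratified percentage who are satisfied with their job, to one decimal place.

Unadjusted (pooled respondent) estimate weights by respondent counts:
  (120/540)×36.6 + (150/540)×19.7 + (270/540)×31 = 29.1056%
Post-stratified estimate weights by population shares:
  0.12×36.6 + 0.48×19.7 + 0.4×31 = 26.248%

26.2%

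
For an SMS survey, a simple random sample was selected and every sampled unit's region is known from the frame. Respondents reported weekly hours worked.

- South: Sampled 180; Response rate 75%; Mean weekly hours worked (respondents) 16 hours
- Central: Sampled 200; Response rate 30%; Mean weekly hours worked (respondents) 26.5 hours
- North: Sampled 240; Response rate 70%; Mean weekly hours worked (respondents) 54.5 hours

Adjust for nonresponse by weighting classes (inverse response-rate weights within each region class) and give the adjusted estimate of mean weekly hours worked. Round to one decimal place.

Each respondent's weight = sampled/responded in their class; summing within a class gives n_sampled, so:
  South: 180 × 16 = 2880
  Central: 200 × 26.5 = 5300
  North: 240 × 54.5 = 13,080
Adjusted estimate = 21,260 / 620 = 34.2903 → 34.3.

34.3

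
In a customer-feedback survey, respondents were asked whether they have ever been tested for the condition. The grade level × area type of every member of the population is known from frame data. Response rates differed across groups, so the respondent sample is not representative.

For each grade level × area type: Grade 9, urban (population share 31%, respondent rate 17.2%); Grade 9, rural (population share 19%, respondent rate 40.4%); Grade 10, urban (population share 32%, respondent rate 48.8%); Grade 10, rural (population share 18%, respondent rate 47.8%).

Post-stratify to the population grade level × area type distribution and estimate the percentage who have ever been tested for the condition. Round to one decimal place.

37.2%

Post-stratification weights by population share, not respondent share:
  Grade 9, urban: 0.31 × 17.2 = 5.332
  Grade 9, rural: 0.19 × 40.4 = 7.676
  Grade 10, urban: 0.32 × 48.8 = 15.616
  Grade 10, rural: 0.18 × 47.8 = 8.604
Post-stratified estimate = 37.228 → 37.2%.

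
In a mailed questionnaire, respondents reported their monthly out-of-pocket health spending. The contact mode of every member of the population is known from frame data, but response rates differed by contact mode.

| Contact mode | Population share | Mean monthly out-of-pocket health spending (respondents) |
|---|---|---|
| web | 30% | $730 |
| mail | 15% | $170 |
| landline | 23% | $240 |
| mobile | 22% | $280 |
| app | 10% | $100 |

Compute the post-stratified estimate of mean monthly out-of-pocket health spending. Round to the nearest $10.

$370

Each cell contributes population-share × respondent value:
  web: 0.3 × 730 = 219
  mail: 0.15 × 170 = 25.5
  landline: 0.23 × 240 = 55.2
  mobile: 0.22 × 280 = 61.6
  app: 0.1 × 100 = 10
Post-stratified estimate = 371.3 → $370.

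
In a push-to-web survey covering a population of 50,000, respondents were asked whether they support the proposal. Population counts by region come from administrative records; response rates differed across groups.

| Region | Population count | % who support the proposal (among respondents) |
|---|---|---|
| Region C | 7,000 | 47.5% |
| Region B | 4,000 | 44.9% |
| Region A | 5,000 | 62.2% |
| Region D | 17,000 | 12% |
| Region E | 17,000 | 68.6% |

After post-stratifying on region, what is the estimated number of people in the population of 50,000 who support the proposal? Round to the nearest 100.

Each cell contributes its population count × the respondent rate:
  Region C: 7,000 × 47.5% = 3325
  Region B: 4,000 × 44.9% = 1796
  Region A: 5,000 × 62.2% = 3110
  Region D: 17,000 × 12% = 2040
  Region E: 17,000 × 68.6% = 11,662
Estimated total = 21,933 → 21,900.

21,900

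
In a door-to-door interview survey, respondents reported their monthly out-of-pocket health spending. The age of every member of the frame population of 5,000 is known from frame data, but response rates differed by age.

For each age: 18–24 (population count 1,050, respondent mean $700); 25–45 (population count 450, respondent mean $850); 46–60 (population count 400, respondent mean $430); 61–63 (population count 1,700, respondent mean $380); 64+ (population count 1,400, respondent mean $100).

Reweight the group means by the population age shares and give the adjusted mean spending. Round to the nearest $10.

$420

Weight each group's respondent value by its population share:
  18–24: (1,050/5,000) × 700 = 147
  25–45: (450/5,000) × 850 = 76.5
  46–60: (400/5,000) × 430 = 34.4
  61–63: (1,700/5,000) × 380 = 129.2
  64+: (1,400/5,000) × 100 = 28
Post-stratified estimate = 415.1 → $420.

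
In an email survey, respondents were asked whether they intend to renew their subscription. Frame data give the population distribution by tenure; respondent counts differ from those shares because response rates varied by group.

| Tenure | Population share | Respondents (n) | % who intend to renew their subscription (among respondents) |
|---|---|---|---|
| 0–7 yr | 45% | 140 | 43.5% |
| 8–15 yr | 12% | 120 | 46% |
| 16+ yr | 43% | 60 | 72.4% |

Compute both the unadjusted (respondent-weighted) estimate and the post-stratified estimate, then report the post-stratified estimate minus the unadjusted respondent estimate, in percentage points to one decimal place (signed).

Without adjustment, the pooled respondent share is:
  (140/320)×43.5 + (120/320)×46 + (60/320)×72.4 = 49.8563%
Reweighting by population tenure shares:
  0.45×43.5 + 0.12×46 + 0.43×72.4 = 56.227%
Difference = 56.227 − 49.8563 = 6.3708 pp.

+6.4 percentage points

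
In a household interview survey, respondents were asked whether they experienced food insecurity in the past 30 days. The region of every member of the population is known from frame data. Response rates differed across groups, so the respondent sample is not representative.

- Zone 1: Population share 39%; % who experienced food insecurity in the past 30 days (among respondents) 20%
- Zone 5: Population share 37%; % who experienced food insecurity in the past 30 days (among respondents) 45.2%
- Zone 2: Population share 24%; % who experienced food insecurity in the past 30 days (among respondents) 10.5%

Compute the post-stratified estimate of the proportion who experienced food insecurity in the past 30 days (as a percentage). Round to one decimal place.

27.0%

Post-stratification weights by population share, not respondent share:
  Zone 1: 0.39 × 20 = 7.8
  Zone 5: 0.37 × 45.2 = 16.724
  Zone 2: 0.24 × 10.5 = 2.52
Post-stratified estimate = 27.044 → 27.0%.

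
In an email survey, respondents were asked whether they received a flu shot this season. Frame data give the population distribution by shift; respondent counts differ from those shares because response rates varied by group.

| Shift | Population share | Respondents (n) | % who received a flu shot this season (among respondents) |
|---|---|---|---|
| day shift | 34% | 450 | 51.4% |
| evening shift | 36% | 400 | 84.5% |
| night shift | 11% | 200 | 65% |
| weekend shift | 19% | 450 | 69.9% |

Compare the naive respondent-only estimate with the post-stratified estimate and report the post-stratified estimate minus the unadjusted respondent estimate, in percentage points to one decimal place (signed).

+0.7 percentage points

Naive respondent-only estimate (weights = respondent counts):
  (450/1500)×51.4 + (400/1500)×84.5 + (200/1500)×65 + (450/1500)×69.9 = 67.59%
Post-stratifying to population shares instead:
  0.34×51.4 + 0.36×84.5 + 0.11×65 + 0.19×69.9 = 68.327%
Difference = 68.327 − 67.59 = 0.737 pp.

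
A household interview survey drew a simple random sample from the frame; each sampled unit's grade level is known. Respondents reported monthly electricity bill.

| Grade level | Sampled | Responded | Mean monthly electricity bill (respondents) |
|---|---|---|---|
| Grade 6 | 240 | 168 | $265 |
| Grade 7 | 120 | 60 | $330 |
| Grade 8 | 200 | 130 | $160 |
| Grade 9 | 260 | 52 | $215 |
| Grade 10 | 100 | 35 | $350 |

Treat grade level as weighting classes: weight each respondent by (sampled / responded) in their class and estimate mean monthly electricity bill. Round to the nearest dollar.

$246

Response rates by class: Grade 6 168/240 = 70%, Grade 7 60/120 = 50%, Grade 8 130/200 = 65%, Grade 9 52/260 = 20%, Grade 10 35/100 = 35%.
Each respondent's weight = sampled/responded in their class; summing within a class gives n_sampled, so:
  Grade 6: 240 × 265 = 63,600
  Grade 7: 120 × 330 = 39,600
  Grade 8: 200 × 160 = 32,000
  Grade 9: 260 × 215 = 55,900
  Grade 10: 100 × 350 = 35,000
Adjusted estimate = 226,100 / 920 = 245.761 → $246.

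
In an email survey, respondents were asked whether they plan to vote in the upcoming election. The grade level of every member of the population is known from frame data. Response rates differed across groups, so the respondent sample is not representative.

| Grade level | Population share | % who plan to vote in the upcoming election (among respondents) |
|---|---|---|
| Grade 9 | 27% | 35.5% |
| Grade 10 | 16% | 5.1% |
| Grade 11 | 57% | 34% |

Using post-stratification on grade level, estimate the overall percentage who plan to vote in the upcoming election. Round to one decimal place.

Each cell contributes population-share × respondent value:
  Grade 9: 0.27 × 35.5 = 9.585
  Grade 10: 0.16 × 5.1 = 0.816
  Grade 11: 0.57 × 34 = 19.38
Post-stratified estimate = 29.781 → 29.8%.

29.8%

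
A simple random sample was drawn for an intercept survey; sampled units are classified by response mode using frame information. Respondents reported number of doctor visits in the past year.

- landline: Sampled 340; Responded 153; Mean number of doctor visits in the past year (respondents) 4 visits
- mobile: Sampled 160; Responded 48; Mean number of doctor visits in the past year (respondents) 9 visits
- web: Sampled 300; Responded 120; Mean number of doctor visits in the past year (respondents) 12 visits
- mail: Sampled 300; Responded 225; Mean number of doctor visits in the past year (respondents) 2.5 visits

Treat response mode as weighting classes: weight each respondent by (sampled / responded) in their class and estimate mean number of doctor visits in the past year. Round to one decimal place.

6.5

Response rates by class: landline 153/340 = 45%, mobile 48/160 = 30%, web 120/300 = 40%, mail 225/300 = 75%.
With weight = n_sampled/n_responded per class, the weighted class total is n_sampled:
  landline: 340 × 4 = 1360
  mobile: 160 × 9 = 1440
  web: 300 × 12 = 3600
  mail: 300 × 2.5 = 750
Adjusted estimate = 7150 / 1,100 = 6.5 → 6.5.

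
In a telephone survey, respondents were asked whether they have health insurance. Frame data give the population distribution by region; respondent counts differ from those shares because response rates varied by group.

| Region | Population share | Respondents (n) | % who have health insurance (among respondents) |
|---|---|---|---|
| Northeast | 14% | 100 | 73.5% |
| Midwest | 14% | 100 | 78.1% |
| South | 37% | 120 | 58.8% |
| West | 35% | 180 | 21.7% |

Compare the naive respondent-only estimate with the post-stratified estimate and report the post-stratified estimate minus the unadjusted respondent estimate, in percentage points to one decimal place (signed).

Unadjusted (pooled respondent) estimate weights by respondent counts:
  (100/500)×73.5 + (100/500)×78.1 + (120/500)×58.8 + (180/500)×21.7 = 52.244%
Reweighting by population region shares:
  0.14×73.5 + 0.14×78.1 + 0.37×58.8 + 0.35×21.7 = 50.575%
Difference = 50.575 − 52.244 = -1.669 pp.

-1.7 percentage points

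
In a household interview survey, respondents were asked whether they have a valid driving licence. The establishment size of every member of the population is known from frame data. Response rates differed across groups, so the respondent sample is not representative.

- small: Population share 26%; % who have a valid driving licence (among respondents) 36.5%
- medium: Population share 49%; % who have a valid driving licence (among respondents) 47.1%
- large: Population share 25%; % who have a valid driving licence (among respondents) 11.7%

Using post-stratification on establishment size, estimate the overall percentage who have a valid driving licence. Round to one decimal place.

35.5%

Weight each group's respondent value by its population share:
  small: 0.26 × 36.5 = 9.49
  medium: 0.49 × 47.1 = 23.079
  large: 0.25 × 11.7 = 2.925
Post-stratified estimate = 35.494 → 35.5%.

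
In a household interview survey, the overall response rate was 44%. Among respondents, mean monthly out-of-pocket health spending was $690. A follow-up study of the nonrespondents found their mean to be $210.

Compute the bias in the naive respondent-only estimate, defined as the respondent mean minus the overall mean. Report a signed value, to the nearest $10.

+$270

Nonresponse fraction = 1 − 0.44 = 0.56.
Bias = (nonresponse fraction) × (respondent mean − nonrespondent mean)
     = 0.56 × (690 − 210) = 0.56 × 480 = 268.8.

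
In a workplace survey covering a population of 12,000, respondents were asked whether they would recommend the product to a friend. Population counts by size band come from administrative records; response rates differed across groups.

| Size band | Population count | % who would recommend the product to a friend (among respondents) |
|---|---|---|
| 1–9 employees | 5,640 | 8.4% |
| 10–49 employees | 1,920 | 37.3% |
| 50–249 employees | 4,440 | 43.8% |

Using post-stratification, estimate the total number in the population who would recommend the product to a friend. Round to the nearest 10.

3,130

Estimated count per cell = population count × respondent percentage:
  1–9 employees: 5,640 × 8.4% = 473.76
  10–49 employees: 1,920 × 37.3% = 716.16
  50–249 employees: 4,440 × 43.8% = 1944.72
Estimated total = 3134.64 → 3,130.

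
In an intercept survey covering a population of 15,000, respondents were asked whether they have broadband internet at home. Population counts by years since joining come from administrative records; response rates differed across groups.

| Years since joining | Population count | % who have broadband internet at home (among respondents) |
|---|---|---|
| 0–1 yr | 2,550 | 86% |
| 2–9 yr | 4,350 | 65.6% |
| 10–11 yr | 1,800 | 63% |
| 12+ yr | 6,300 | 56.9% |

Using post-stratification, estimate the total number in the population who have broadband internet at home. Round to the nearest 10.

Apply each group's respondent rate to its population count:
  0–1 yr: 2,550 × 86% = 2193
  2–9 yr: 4,350 × 65.6% = 2853.6
  10–11 yr: 1,800 × 63% = 1134
  12+ yr: 6,300 × 56.9% = 3584.7
Estimated total = 9765.3 → 9,770.

9,770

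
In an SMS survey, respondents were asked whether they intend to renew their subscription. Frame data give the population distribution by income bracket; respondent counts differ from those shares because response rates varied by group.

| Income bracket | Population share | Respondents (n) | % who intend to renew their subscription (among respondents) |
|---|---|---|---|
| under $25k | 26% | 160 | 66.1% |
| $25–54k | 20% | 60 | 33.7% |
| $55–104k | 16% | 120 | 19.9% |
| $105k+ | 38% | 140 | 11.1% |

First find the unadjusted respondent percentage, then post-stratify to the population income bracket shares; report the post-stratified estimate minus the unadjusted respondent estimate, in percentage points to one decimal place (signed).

Without adjustment, the pooled respondent share is:
  (160/480)×66.1 + (60/480)×33.7 + (120/480)×19.9 + (140/480)×11.1 = 34.4583%
Reweighting by population income bracket shares:
  0.26×66.1 + 0.2×33.7 + 0.16×19.9 + 0.38×11.1 = 31.328%
Difference = 31.328 − 34.4583 = -3.1303 pp.

-3.1 percentage points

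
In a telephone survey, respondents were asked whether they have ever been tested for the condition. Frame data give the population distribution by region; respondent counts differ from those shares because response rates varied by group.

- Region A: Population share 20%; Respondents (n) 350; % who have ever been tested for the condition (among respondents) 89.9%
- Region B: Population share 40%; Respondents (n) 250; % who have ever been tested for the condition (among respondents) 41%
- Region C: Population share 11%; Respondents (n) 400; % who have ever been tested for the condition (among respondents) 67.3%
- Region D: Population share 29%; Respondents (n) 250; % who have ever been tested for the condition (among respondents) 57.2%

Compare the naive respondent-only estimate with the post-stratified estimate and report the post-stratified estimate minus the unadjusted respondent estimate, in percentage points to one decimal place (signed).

Without adjustment, the pooled respondent share is:
  (350/1250)×89.9 + (250/1250)×41 + (400/1250)×67.3 + (250/1250)×57.2 = 66.348%
Post-stratifying to population shares instead:
  0.2×89.9 + 0.4×41 + 0.11×67.3 + 0.29×57.2 = 58.371%
Difference = 58.371 − 66.348 = -7.977 pp.

-8.0 percentage points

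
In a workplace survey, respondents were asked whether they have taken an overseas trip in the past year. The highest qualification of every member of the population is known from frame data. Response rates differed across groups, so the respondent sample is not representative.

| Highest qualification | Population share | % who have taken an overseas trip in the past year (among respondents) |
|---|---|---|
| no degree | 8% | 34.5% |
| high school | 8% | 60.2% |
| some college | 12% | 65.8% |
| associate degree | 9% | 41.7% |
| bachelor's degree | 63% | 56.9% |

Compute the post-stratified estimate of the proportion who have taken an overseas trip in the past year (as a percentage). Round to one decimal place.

55.1%

Weight each group's respondent value by its population share:
  no degree: 0.08 × 34.5 = 2.76
  high school: 0.08 × 60.2 = 4.816
  some college: 0.12 × 65.8 = 7.896
  associate degree: 0.09 × 41.7 = 3.753
  bachelor's degree: 0.63 × 56.9 = 35.847
Post-stratified estimate = 55.072 → 55.1%.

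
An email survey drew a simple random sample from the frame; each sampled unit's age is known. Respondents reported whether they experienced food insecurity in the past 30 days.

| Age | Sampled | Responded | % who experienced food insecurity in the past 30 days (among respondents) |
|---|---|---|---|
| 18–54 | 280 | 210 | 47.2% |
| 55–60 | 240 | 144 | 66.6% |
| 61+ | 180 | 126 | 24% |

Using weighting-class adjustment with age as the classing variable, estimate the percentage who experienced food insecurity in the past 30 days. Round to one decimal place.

47.9%

Class response rates: 18–54 210/280 = 75%, 55–60 144/240 = 60%, 61+ 126/180 = 70%.
Each respondent's weight = sampled/responded in their class; summing within a class gives n_sampled, so:
  18–54: 280 × 47.2 = 13,216
  55–60: 240 × 66.6 = 15984
  61+: 180 × 24 = 4320
Adjusted estimate = 33,520 / 700 = 47.8857 → 47.9%.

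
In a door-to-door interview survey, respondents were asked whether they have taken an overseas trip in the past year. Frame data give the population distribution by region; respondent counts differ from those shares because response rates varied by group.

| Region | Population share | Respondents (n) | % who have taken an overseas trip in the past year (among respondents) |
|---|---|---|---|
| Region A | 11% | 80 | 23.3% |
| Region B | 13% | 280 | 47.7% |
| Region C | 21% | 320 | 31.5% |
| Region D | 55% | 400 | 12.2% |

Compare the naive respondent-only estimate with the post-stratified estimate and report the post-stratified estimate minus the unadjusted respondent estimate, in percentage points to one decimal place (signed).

Naive respondent-only estimate (weights = respondent counts):
  (80/1080)×23.3 + (280/1080)×47.7 + (320/1080)×31.5 + (400/1080)×12.2 = 27.9444%
Post-stratifying to population shares instead:
  0.11×23.3 + 0.13×47.7 + 0.21×31.5 + 0.55×12.2 = 22.089%
Difference = 22.089 − 27.9444 = -5.8554 pp.

-5.9 percentage points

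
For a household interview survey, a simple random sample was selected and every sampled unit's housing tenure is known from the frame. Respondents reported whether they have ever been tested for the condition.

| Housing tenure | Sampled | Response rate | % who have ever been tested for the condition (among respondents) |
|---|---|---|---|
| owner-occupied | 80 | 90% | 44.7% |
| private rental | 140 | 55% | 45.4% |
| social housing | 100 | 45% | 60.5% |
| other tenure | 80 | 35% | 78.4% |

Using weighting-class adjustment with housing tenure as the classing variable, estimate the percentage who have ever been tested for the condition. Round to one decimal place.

Weighting each respondent by the inverse class response rate inflates each class back to its sampled size, so the class weight is n_sampled:
  owner-occupied: 80 × 44.7 = 3576
  private rental: 140 × 45.4 = 6356
  social housing: 100 × 60.5 = 6050
  other tenure: 80 × 78.4 = 6272
Adjusted estimate = 22,254 / 400 = 55.635 → 55.6%.

55.6%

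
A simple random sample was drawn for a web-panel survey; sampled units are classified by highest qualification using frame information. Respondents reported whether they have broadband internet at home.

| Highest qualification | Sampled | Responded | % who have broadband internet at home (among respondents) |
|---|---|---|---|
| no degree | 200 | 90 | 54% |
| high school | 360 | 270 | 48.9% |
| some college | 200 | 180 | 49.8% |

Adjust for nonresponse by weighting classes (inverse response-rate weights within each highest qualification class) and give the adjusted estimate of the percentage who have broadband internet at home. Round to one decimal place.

Class response rates: no degree 90/200 = 45%, high school 270/360 = 75%, some college 180/200 = 90%.
Weighting each respondent by the inverse class response rate inflates each class back to its sampled size, so the class weight is n_sampled:
  no degree: 200 × 54 = 10,800
  high school: 360 × 48.9 = 17,604
  some college: 200 × 49.8 = 9960
Adjusted estimate = 38,364 / 760 = 50.4789 → 50.5%.

50.5%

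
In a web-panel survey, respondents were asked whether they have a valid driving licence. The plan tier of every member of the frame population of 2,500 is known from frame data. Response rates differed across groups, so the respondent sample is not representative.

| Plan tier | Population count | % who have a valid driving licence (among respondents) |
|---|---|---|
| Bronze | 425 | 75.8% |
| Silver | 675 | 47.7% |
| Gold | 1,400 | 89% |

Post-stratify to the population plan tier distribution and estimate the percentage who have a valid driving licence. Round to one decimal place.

Each cell contributes population-share × respondent value:
  Bronze: (425/2,500) × 75.8 = 12.886
  Silver: (675/2,500) × 47.7 = 12.879
  Gold: (1,400/2,500) × 89 = 49.84
Post-stratified estimate = 75.605 → 75.6%.

75.6%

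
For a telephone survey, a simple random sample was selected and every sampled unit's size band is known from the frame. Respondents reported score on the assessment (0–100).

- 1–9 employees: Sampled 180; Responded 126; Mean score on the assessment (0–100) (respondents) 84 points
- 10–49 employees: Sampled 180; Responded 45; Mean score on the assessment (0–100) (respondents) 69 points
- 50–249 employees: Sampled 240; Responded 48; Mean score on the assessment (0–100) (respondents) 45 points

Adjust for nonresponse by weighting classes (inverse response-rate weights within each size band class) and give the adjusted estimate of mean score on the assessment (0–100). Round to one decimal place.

Response rates by class: 1–9 employees 126/180 = 70%, 10–49 employees 45/180 = 25%, 50–249 employees 48/240 = 20%.
Weighting each respondent by the inverse class response rate inflates each class back to its sampled size, so the class weight is n_sampled:
  1–9 employees: 180 × 84 = 15,120
  10–49 employees: 180 × 69 = 12,420
  50–249 employees: 240 × 45 = 10,800
Adjusted estimate = 38,340 / 600 = 63.9 → 63.9.

63.9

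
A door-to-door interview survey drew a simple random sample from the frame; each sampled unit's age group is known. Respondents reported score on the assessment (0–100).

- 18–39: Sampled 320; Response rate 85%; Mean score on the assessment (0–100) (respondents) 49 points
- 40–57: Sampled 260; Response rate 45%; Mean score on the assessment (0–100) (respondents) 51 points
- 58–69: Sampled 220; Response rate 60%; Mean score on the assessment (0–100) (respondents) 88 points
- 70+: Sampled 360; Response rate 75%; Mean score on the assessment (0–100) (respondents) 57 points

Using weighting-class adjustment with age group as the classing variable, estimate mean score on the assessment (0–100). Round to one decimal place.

59.3

With weight = n_sampled/n_responded per class, the weighted class total is n_sampled:
  18–39: 320 × 49 = 15,680
  40–57: 260 × 51 = 13,260
  58–69: 220 × 88 = 19,360
  70+: 360 × 57 = 20,520
Adjusted estimate = 68,820 / 1,160 = 59.3276 → 59.3.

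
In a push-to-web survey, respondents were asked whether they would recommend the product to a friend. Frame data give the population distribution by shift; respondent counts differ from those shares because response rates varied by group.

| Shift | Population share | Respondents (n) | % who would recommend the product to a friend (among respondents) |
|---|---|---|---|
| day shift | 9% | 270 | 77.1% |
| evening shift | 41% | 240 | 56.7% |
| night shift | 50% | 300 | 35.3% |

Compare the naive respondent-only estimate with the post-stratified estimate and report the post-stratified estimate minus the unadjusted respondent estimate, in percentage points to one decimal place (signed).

-7.7 percentage points

Unadjusted (pooled respondent) estimate weights by respondent counts:
  (270/810)×77.1 + (240/810)×56.7 + (300/810)×35.3 = 55.5741%
Post-stratifying to population shares instead:
  0.09×77.1 + 0.41×56.7 + 0.5×35.3 = 47.836%
Difference = 47.836 − 55.5741 = -7.7381 pp.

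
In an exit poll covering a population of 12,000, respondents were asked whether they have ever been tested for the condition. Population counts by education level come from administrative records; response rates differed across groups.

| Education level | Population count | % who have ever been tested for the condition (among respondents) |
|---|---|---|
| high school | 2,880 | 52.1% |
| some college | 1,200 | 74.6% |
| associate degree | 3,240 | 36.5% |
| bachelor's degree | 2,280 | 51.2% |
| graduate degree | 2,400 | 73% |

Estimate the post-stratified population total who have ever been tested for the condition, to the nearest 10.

Each cell contributes its population count × the respondent rate:
  high school: 2,880 × 52.1% = 1500.48
  some college: 1,200 × 74.6% = 895.2
  associate degree: 3,240 × 36.5% = 1182.6
  bachelor's degree: 2,280 × 51.2% = 1167.36
  graduate degree: 2,400 × 73% = 1752
Estimated total = 6497.64 → 6,500.

6,500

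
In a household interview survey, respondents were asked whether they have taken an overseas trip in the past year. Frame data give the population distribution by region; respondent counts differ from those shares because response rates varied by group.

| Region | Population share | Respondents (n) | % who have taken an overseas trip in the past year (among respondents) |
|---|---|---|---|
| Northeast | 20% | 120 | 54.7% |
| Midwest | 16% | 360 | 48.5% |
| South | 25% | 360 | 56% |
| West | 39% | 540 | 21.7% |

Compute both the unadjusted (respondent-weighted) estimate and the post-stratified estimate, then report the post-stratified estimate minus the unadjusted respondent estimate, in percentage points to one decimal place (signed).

+0.7 percentage points

Without adjustment, the pooled respondent share is:
  (120/1380)×54.7 + (360/1380)×48.5 + (360/1380)×56 + (540/1380)×21.7 = 40.5087%
Post-stratified estimate weights by population shares:
  0.2×54.7 + 0.16×48.5 + 0.25×56 + 0.39×21.7 = 41.163%
Difference = 41.163 − 40.5087 = 0.6543 pp.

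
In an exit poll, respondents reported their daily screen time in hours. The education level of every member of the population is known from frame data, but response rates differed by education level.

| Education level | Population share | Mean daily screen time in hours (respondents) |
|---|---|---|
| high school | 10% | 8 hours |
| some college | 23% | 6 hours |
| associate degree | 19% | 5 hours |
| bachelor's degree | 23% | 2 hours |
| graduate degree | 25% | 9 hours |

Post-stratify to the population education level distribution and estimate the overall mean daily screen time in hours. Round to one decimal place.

Reweight to the known education level distribution:
  high school: 0.1 × 8 = 0.8
  some college: 0.23 × 6 = 1.38
  associate degree: 0.19 × 5 = 0.95
  bachelor's degree: 0.23 × 2 = 0.46
  graduate degree: 0.25 × 9 = 2.25
Post-stratified estimate = 5.84 → 5.8.

5.8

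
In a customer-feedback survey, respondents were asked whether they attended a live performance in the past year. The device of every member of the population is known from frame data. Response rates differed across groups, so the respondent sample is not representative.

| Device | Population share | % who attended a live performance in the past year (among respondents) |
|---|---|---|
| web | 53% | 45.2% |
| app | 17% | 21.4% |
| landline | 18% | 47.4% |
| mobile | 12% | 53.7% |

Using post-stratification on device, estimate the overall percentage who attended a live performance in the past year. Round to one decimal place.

Each cell contributes population-share × respondent value:
  web: 0.53 × 45.2 = 23.956
  app: 0.17 × 21.4 = 3.638
  landline: 0.18 × 47.4 = 8.532
  mobile: 0.12 × 53.7 = 6.444
Post-stratified estimate = 42.57 → 42.6%.

42.6%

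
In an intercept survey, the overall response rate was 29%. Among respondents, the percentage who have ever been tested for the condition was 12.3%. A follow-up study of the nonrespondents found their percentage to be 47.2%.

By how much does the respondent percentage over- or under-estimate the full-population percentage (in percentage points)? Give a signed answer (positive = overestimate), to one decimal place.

-24.8 percentage points

Nonresponse fraction = 1 − 0.29 = 0.71.
Bias = (nonresponse fraction) × (respondent percentage − nonrespondent percentage)
     = 0.71 × (12.3 − 47.2) = 0.71 × -34.9 = -24.779.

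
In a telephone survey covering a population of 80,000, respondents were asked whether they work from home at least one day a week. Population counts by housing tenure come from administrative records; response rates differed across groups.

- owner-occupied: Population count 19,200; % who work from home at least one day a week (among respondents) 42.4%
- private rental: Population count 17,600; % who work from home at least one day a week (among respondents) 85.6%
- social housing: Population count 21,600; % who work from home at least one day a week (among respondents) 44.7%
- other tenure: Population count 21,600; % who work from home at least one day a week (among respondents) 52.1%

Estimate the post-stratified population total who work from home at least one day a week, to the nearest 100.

44,100

Estimated count per cell = population count × respondent percentage:
  owner-occupied: 19,200 × 42.4% = 8140.8
  private rental: 17,600 × 85.6% = 15065.6
  social housing: 21,600 × 44.7% = 9655.2
  other tenure: 21,600 × 52.1% = 11253.6
Estimated total = 44115.2 → 44,100.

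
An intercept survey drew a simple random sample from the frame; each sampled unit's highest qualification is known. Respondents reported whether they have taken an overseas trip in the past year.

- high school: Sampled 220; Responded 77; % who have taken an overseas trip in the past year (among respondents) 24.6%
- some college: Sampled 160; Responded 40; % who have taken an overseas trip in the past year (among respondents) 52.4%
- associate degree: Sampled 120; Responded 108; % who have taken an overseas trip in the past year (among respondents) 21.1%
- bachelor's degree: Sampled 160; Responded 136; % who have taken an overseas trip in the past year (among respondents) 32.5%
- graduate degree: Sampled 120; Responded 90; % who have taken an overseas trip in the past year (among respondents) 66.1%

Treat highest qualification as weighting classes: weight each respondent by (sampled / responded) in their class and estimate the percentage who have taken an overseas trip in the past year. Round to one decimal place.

Class response rates: high school 77/220 = 35%, some college 40/160 = 25%, associate degree 108/120 = 90%, bachelor's degree 136/160 = 85%, graduate degree 90/120 = 75%.
Weighting each respondent by the inverse class response rate inflates each class back to its sampled size, so the class weight is n_sampled:
  high school: 220 × 24.6 = 5412
  some college: 160 × 52.4 = 8384
  associate degree: 120 × 21.1 = 2532
  bachelor's degree: 160 × 32.5 = 5200
  graduate degree: 120 × 66.1 = 7932
Adjusted estimate = 29,460 / 780 = 37.7692 → 37.8%.

37.8%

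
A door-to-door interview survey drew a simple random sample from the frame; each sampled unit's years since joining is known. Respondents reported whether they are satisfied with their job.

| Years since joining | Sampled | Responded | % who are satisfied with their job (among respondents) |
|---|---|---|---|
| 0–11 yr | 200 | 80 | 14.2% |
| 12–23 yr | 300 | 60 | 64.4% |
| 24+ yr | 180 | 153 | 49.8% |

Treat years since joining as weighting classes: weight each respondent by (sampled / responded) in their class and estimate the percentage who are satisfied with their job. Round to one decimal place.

Response rates by class: 0–11 yr 80/200 = 40%, 12–23 yr 60/300 = 20%, 24+ yr 153/180 = 85%.
Inverse-response-rate weighting restores each class to its sampled count, so class totals weight by n_sampled:
  0–11 yr: 200 × 14.2 = 2840
  12–23 yr: 300 × 64.4 = 19,320
  24+ yr: 180 × 49.8 = 8964
Adjusted estimate = 31,124 / 680 = 45.7706 → 45.8%.

45.8%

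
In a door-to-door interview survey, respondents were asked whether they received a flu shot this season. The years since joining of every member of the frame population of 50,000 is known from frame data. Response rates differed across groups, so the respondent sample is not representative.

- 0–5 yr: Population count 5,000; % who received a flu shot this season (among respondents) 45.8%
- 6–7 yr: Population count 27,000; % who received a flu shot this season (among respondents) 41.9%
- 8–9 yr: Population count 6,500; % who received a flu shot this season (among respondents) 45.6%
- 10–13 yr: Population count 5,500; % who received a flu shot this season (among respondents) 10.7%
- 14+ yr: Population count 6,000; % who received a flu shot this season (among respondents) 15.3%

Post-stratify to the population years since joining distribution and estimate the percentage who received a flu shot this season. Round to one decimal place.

Each cell contributes population-share × respondent value:
  0–5 yr: (5,000/50,000) × 45.8 = 4.58
  6–7 yr: (27,000/50,000) × 41.9 = 22.626
  8–9 yr: (6,500/50,000) × 45.6 = 5.928
  10–13 yr: (5,500/50,000) × 10.7 = 1.177
  14+ yr: (6,000/50,000) × 15.3 = 1.836
Post-stratified estimate = 36.147 → 36.1%.

36.1%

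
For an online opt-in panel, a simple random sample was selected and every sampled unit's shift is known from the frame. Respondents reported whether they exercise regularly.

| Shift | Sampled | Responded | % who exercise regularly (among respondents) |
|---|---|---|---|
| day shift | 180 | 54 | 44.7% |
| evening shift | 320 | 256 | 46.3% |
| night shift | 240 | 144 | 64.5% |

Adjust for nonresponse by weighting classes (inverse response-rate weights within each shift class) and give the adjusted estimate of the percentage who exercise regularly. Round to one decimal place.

51.8%

Class response rates: day shift 54/180 = 30%, evening shift 256/320 = 80%, night shift 144/240 = 60%.
With weight = n_sampled/n_responded per class, the weighted class total is n_sampled:
  day shift: 180 × 44.7 = 8046
  evening shift: 320 × 46.3 = 14,816
  night shift: 240 × 64.5 = 15,480
Adjusted estimate = 38,342 / 740 = 51.8135 → 51.8%.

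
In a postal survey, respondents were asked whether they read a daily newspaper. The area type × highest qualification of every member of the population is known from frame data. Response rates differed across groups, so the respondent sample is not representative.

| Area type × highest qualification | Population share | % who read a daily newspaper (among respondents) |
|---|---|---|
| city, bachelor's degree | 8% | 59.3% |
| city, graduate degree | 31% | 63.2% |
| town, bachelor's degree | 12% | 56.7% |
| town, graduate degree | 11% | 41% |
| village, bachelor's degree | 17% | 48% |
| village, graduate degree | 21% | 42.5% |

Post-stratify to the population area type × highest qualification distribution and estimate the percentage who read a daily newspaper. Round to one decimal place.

Weight each group's respondent value by its population share:
  city, bachelor's degree: 0.08 × 59.3 = 4.744
  city, graduate degree: 0.31 × 63.2 = 19.592
  town, bachelor's degree: 0.12 × 56.7 = 6.804
  town, graduate degree: 0.11 × 41 = 4.51
  village, bachelor's degree: 0.17 × 48 = 8.16
  village, graduate degree: 0.21 × 42.5 = 8.925
Post-stratified estimate = 52.735 → 52.7%.

52.7%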